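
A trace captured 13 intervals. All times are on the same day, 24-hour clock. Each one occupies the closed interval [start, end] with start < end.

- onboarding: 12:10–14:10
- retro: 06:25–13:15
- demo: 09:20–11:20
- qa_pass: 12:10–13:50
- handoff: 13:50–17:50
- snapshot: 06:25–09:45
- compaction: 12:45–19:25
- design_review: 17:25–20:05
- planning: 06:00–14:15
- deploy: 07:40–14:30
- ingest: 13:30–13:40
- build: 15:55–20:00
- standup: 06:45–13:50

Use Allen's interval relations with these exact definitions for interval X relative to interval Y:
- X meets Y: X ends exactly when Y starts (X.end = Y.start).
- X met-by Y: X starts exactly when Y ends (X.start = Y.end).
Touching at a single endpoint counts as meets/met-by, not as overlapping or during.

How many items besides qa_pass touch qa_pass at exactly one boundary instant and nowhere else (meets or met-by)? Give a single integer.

Target qa_pass = [12:10, 13:50].
build [15:55, 20:00] → after → no.
compaction [12:45, 19:25] → overlapped-by → no.
demo [09:20, 11:20] → before → no.
deploy [07:40, 14:30] → contains → no.
design_review [17:25, 20:05] → after → no.
handoff [13:50, 17:50] → met-by → counts.
ingest [13:30, 13:40] → during → no.
onboarding [12:10, 14:10] → started-by → no.
planning [06:00, 14:15] → contains → no.
retro [06:25, 13:15] → overlaps → no.
snapshot [06:25, 09:45] → before → no.
standup [06:45, 13:50] → finished-by → no.
Total: 1.

1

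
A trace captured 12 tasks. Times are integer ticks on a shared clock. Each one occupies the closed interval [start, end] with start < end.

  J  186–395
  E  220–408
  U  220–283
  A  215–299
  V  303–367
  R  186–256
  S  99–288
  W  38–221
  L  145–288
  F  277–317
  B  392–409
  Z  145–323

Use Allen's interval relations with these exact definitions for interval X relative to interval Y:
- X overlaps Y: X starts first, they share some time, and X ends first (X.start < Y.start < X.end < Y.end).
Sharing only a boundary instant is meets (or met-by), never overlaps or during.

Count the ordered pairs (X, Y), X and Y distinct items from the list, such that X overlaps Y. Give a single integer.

30

Checking all 132 ordered pairs for relation 'overlaps'; matching pairs in alphabetical order:
(A, E): A overlaps E ✓
(A, F): A overlaps F ✓
(E, B): E overlaps B ✓
(F, V): F overlaps V ✓
(J, B): J overlaps B ✓
(J, E): J overlaps E ✓
(L, A): L overlaps A ✓
(L, E): L overlaps E ✓
(L, F): L overlaps F ✓
(L, J): L overlaps J ✓
(R, A): R overlaps A ✓
(R, E): R overlaps E ✓
(R, U): R overlaps U ✓
(S, A): S overlaps A ✓
(S, E): S overlaps E ✓
(S, F): S overlaps F ✓
(S, J): S overlaps J ✓
(S, Z): S overlaps Z ✓
(U, F): U overlaps F ✓
(W, A): W overlaps A ✓
(W, E): W overlaps E ✓
(W, J): W overlaps J ✓
(W, L): W overlaps L ✓
(W, R): W overlaps R ✓
... plus 6 further pairs not listed.
Count: 30.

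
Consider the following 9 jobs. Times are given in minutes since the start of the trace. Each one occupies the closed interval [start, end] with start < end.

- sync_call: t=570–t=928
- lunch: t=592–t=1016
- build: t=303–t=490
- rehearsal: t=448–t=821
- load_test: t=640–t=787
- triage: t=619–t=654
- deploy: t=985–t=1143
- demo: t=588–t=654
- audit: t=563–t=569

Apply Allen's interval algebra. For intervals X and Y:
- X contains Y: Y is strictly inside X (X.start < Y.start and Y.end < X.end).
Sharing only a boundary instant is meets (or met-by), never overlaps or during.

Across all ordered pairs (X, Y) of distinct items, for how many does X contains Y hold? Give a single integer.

Checking all 72 ordered pairs for relation 'contains'; matching pairs in alphabetical order:
(lunch, load_test): lunch contains load_test ✓
(lunch, triage): lunch contains triage ✓
(rehearsal, audit): rehearsal contains audit ✓
(rehearsal, demo): rehearsal contains demo ✓
(rehearsal, load_test): rehearsal contains load_test ✓
(rehearsal, triage): rehearsal contains triage ✓
(sync_call, demo): sync_call contains demo ✓
(sync_call, load_test): sync_call contains load_test ✓
(sync_call, triage): sync_call contains triage ✓
Count: 9.

9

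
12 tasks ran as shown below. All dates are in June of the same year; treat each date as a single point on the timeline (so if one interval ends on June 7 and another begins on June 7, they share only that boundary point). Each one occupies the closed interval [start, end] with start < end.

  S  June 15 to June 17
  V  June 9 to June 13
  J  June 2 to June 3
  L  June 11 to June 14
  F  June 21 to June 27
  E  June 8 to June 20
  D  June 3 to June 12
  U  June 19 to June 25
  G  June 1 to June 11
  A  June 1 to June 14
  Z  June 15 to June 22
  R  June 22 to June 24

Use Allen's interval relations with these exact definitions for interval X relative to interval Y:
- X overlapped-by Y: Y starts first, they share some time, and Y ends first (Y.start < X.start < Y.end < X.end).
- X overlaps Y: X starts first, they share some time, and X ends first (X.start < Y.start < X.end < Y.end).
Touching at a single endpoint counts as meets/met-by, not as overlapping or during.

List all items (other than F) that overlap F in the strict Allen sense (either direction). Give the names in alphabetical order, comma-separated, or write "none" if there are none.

Target F = [June 21, June 27].
A [June 1, June 14] → before → no.
D [June 3, June 12] → before → no.
E [June 8, June 20] → before → no.
G [June 1, June 11] → before → no.
J [June 2, June 3] → before → no.
L [June 11, June 14] → before → no.
R [June 22, June 24] → during → no.
S [June 15, June 17] → before → no.
U [June 19, June 25] → overlaps → yes.
V [June 9, June 13] → before → no.
Z [June 15, June 22] → overlaps → yes.
Result: U, Z.

U, Z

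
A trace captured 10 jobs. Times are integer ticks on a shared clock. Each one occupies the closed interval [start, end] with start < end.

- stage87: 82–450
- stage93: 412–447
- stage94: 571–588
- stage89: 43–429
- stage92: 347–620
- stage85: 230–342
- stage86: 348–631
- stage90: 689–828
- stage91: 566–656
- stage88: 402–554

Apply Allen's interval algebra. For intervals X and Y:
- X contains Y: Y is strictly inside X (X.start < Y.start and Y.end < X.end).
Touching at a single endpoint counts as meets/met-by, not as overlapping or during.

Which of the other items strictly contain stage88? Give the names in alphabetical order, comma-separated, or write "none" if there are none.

stage86, stage92

Target stage88 = [402, 554].
stage85 [230, 342] → before → no.
stage86 [348, 631] → contains → yes.
stage87 [82, 450] → overlaps → no.
stage89 [43, 429] → overlaps → no.
stage90 [689, 828] → after → no.
stage91 [566, 656] → after → no.
stage92 [347, 620] → contains → yes.
stage93 [412, 447] → during → no.
stage94 [571, 588] → after → no.
Result: stage86, stage92.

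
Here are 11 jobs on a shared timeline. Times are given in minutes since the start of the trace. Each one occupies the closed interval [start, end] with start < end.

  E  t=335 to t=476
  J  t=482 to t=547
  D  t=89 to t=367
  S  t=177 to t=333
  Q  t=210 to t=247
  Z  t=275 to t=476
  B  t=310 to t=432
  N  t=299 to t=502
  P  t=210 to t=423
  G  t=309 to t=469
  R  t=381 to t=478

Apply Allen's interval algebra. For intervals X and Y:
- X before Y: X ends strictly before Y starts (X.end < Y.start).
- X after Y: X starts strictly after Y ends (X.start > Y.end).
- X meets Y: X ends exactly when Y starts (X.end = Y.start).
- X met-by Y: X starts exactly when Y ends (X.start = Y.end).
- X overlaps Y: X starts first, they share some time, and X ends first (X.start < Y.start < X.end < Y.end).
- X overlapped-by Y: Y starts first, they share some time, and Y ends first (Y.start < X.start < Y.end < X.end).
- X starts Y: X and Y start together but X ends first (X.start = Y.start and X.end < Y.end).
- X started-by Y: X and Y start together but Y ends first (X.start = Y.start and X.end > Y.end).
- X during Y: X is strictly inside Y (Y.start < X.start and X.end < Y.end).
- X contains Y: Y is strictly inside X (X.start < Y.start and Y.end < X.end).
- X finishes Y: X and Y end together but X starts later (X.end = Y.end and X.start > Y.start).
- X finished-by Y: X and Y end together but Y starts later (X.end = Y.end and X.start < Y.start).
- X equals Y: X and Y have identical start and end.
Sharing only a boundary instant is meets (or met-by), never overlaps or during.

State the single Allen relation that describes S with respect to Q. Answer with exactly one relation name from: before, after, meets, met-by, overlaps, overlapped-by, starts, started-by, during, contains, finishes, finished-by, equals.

contains

S = [t=177, t=333]; Q = [t=210, t=247].
Compare endpoints: S.start < Q.start, S.start < Q.end, S.end > Q.start, S.end > Q.end.
That pattern is 'contains'.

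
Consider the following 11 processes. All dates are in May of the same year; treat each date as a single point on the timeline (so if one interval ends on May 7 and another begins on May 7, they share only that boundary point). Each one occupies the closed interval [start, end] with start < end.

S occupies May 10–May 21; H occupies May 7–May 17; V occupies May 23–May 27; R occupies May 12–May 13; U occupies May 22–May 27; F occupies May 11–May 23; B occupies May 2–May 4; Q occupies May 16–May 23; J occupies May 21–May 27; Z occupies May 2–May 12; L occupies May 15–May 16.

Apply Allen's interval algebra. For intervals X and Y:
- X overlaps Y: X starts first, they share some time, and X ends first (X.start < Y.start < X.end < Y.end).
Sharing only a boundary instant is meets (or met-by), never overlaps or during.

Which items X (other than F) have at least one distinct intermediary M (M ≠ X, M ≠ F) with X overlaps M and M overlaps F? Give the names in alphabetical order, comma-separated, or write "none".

H, Z

Target F = [May 11, May 23].
Intermediaries M with M overlaps F: H, S, Z.
Via H — items with X overlaps H: Z.
Via S — items with X overlaps S: H, Z.
Via Z — items with X overlaps Z: none.
Union: H, Z.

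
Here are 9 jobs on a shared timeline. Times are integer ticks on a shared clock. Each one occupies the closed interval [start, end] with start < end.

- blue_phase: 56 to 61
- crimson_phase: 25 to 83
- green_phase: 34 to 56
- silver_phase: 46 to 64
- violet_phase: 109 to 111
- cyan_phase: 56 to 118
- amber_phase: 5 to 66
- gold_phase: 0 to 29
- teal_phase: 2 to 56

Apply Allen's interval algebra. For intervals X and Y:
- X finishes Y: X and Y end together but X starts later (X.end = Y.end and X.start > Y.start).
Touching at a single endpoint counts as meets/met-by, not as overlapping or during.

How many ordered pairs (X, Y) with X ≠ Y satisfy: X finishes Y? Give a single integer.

Checking all 72 ordered pairs for relation 'finishes'; matching pairs in alphabetical order:
(green_phase, teal_phase): green_phase finishes teal_phase ✓
Count: 1.

1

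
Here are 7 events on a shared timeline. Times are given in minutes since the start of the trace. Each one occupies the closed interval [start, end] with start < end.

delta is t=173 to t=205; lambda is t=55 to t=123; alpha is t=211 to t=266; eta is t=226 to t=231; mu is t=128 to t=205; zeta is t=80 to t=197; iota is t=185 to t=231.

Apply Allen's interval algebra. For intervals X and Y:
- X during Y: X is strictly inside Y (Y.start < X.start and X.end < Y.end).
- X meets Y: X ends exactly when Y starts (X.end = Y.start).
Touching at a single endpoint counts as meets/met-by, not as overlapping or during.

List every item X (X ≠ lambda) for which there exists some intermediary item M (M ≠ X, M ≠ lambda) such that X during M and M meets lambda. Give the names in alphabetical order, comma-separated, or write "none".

Target lambda = [t=55, t=123].
Intermediaries M with M meets lambda: none.
Union: none.

none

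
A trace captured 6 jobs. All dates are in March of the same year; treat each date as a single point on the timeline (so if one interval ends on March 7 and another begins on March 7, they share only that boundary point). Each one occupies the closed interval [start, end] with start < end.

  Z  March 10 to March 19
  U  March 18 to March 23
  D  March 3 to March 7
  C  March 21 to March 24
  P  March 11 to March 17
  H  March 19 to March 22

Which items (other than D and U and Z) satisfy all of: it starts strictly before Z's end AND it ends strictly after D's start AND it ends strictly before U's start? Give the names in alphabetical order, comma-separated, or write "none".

P

Conditions: its start is strictly before Z's end (X.start < March 19) AND its end is strictly after D's start (X.end > March 3) AND its end is strictly before U's start (X.end < March 18).
C: start March 21 < March 19? ✗; end March 24 > March 3? ✓; end March 24 < March 18? ✗ → no.
H: start March 19 < March 19? ✗; end March 22 > March 3? ✓; end March 22 < March 18? ✗ → no.
P: start March 11 < March 19? ✓; end March 17 > March 3? ✓; end March 17 < March 18? ✓ → yes.
Result: P.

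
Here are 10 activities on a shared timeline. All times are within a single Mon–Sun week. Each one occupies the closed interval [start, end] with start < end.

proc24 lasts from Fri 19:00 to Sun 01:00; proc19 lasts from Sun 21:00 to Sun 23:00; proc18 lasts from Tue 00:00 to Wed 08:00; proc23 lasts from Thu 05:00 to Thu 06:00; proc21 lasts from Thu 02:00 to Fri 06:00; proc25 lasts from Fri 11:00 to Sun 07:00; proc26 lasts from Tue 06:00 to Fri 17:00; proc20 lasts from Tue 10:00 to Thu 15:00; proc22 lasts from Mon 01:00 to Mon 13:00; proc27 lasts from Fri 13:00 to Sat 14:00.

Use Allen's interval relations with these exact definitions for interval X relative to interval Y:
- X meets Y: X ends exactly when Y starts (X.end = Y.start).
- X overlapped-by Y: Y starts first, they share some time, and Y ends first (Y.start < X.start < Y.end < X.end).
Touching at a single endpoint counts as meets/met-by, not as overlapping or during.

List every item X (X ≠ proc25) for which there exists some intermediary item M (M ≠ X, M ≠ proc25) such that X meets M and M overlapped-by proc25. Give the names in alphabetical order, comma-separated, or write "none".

Target proc25 = [Fri 11:00, Sun 07:00].
Intermediaries M with M overlapped-by proc25: none.
Union: none.

none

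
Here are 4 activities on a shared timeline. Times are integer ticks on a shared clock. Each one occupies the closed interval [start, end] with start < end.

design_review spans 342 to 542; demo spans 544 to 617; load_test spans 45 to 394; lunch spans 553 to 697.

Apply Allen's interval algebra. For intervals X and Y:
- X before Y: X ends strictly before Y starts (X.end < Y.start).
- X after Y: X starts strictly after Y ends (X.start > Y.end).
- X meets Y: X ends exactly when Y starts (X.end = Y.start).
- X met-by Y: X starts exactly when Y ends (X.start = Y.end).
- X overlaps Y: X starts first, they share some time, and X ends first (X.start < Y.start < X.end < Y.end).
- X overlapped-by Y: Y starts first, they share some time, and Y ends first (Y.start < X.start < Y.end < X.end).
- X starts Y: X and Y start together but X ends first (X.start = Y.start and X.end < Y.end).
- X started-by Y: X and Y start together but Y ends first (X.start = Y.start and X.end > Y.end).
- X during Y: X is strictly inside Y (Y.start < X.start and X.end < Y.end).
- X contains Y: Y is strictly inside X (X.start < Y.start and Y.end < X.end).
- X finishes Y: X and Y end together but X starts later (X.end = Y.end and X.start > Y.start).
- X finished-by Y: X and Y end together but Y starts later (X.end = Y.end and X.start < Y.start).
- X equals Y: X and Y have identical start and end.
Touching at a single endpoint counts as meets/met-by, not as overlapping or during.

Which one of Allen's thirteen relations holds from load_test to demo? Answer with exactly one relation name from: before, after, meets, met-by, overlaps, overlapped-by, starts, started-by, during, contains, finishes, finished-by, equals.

load_test = [45, 394]; demo = [544, 617].
Compare endpoints: load_test.start < demo.start, load_test.start < demo.end, load_test.end < demo.start, load_test.end < demo.end.
That pattern is 'before'.

before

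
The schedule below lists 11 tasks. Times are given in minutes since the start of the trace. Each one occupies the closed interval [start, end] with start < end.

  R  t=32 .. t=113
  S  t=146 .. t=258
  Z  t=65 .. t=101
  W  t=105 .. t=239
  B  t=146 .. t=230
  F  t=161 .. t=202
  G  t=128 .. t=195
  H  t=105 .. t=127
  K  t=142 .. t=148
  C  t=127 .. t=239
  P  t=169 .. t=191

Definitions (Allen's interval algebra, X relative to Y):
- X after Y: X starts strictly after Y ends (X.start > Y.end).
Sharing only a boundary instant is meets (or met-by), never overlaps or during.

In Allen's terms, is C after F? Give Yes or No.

C = [t=127, t=239], F = [t=161, t=202].
Actual relation of C to F: contains.
Asked whether 'after' holds → No.

No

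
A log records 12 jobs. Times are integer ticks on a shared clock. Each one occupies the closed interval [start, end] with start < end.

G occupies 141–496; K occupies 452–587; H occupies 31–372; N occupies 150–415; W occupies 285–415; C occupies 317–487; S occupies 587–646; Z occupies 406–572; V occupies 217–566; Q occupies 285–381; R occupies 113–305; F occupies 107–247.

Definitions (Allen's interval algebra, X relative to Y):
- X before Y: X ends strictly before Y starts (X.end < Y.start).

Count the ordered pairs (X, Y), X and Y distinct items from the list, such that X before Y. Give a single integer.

24

Checking all 132 ordered pairs for relation 'before'; matching pairs in alphabetical order:
(C, S): C before S ✓
(F, C): F before C ✓
(F, K): F before K ✓
(F, Q): F before Q ✓
(F, S): F before S ✓
(F, W): F before W ✓
(F, Z): F before Z ✓
(G, S): G before S ✓
(H, K): H before K ✓
(H, S): H before S ✓
(H, Z): H before Z ✓
(N, K): N before K ✓
(N, S): N before S ✓
(Q, K): Q before K ✓
(Q, S): Q before S ✓
(Q, Z): Q before Z ✓
(R, C): R before C ✓
(R, K): R before K ✓
(R, S): R before S ✓
(R, Z): R before Z ✓
(V, S): V before S ✓
(W, K): W before K ✓
(W, S): W before S ✓
(Z, S): Z before S ✓
Count: 24.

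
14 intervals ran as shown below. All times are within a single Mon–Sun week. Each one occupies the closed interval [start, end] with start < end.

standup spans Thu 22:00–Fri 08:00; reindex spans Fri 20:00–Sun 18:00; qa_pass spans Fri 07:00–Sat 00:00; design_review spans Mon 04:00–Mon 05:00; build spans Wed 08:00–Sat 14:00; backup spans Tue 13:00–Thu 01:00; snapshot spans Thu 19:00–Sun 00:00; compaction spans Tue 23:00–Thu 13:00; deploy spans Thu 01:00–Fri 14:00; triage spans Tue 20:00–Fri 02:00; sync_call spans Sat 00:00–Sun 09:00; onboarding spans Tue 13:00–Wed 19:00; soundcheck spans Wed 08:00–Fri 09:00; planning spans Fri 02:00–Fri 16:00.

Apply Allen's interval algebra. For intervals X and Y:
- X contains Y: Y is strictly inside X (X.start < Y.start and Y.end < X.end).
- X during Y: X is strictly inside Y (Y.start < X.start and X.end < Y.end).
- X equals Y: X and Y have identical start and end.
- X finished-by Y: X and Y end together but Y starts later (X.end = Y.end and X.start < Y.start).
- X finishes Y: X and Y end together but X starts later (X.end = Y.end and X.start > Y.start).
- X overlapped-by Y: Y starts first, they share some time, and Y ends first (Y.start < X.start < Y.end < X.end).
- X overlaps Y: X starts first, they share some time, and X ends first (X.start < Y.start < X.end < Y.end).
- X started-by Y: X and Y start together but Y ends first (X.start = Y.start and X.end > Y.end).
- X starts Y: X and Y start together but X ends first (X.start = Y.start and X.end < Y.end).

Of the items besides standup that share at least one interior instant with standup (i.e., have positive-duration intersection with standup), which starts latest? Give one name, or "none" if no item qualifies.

Target standup = [Thu 22:00, Fri 08:00].
backup [Tue 13:00, Thu 01:00] → before → excluded.
build [Wed 08:00, Sat 14:00] → contains → candidate.
compaction [Tue 23:00, Thu 13:00] → before → excluded.
deploy [Thu 01:00, Fri 14:00] → contains → candidate.
design_review [Mon 04:00, Mon 05:00] → before → excluded.
onboarding [Tue 13:00, Wed 19:00] → before → excluded.
planning [Fri 02:00, Fri 16:00] → overlapped-by → candidate.
qa_pass [Fri 07:00, Sat 00:00] → overlapped-by → candidate.
reindex [Fri 20:00, Sun 18:00] → after → excluded.
snapshot [Thu 19:00, Sun 00:00] → contains → candidate.
soundcheck [Wed 08:00, Fri 09:00] → contains → candidate.
sync_call [Sat 00:00, Sun 09:00] → after → excluded.
triage [Tue 20:00, Fri 02:00] → overlaps → candidate.
Among candidates, latest start is Fri 07:00 → qa_pass.

qa_pass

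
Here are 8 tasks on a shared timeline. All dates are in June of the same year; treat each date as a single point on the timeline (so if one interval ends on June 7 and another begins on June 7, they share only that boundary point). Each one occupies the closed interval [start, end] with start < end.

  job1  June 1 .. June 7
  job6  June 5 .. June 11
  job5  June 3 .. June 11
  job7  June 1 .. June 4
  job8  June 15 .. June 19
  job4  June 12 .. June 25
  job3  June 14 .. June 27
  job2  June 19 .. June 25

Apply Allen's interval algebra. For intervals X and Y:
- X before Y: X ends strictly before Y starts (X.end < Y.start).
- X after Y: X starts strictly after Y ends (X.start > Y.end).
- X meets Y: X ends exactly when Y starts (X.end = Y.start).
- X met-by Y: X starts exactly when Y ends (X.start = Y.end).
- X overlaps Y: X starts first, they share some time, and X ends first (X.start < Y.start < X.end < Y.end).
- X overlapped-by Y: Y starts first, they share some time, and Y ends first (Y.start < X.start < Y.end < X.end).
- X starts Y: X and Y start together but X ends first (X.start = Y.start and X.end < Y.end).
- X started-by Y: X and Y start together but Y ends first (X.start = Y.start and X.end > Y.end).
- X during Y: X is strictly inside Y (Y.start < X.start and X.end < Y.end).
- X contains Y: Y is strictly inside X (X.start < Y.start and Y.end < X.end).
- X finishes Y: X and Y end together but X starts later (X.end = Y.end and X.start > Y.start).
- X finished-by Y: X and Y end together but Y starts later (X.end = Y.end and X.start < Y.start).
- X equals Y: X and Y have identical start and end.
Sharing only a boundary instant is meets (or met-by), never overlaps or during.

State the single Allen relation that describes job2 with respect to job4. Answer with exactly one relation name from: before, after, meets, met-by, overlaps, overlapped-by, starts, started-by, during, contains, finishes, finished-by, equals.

finishes

job2 = [June 19, June 25]; job4 = [June 12, June 25].
Compare endpoints: job2.start > job4.start, job2.start < job4.end, job2.end > job4.start, job2.end = job4.end.
That pattern is 'finishes'.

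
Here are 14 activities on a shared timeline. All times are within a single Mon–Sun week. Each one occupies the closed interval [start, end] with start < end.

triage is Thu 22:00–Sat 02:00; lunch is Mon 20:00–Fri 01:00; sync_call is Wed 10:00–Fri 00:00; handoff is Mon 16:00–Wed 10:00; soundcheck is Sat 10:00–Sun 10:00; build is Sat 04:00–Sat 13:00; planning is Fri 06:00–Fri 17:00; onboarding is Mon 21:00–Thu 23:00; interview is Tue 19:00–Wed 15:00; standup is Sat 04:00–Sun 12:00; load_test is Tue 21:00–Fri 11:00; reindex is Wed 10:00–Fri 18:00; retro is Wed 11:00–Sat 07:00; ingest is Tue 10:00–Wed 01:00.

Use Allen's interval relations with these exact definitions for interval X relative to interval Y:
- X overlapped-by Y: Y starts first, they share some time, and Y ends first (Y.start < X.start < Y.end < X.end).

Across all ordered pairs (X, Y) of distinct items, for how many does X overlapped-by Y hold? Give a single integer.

Checking all 182 ordered pairs for relation 'overlapped-by'; matching pairs in alphabetical order:
(build, retro): build overlapped-by retro ✓
(interview, handoff): interview overlapped-by handoff ✓
(interview, ingest): interview overlapped-by ingest ✓
(load_test, handoff): load_test overlapped-by handoff ✓
(load_test, ingest): load_test overlapped-by ingest ✓
(load_test, interview): load_test overlapped-by interview ✓
(load_test, lunch): load_test overlapped-by lunch ✓
(load_test, onboarding): load_test overlapped-by onboarding ✓
(lunch, handoff): lunch overlapped-by handoff ✓
(onboarding, handoff): onboarding overlapped-by handoff ✓
(planning, load_test): planning overlapped-by load_test ✓
(reindex, interview): reindex overlapped-by interview ✓
(reindex, load_test): reindex overlapped-by load_test ✓
(reindex, lunch): reindex overlapped-by lunch ✓
(reindex, onboarding): reindex overlapped-by onboarding ✓
(retro, interview): retro overlapped-by interview ✓
(retro, load_test): retro overlapped-by load_test ✓
(retro, lunch): retro overlapped-by lunch ✓
(retro, onboarding): retro overlapped-by onboarding ✓
(retro, reindex): retro overlapped-by reindex ✓
(retro, sync_call): retro overlapped-by sync_call ✓
(soundcheck, build): soundcheck overlapped-by build ✓
(standup, retro): standup overlapped-by retro ✓
(sync_call, interview): sync_call overlapped-by interview ✓
... plus 6 further pairs not listed.
Count: 30.

30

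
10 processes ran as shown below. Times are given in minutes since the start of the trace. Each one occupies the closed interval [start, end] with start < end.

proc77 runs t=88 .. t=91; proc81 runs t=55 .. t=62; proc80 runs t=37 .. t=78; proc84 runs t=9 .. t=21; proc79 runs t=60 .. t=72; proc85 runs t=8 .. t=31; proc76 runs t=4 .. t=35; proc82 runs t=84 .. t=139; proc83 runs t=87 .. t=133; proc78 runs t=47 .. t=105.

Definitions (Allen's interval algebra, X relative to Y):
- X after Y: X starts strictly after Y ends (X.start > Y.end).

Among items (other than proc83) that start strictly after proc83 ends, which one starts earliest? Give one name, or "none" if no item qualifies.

none

Target proc83 = [t=87, t=133].
proc76 [t=4, t=35] → before → excluded.
proc77 [t=88, t=91] → during → excluded.
proc78 [t=47, t=105] → overlaps → excluded.
proc79 [t=60, t=72] → before → excluded.
proc80 [t=37, t=78] → before → excluded.
proc81 [t=55, t=62] → before → excluded.
proc82 [t=84, t=139] → contains → excluded.
proc84 [t=9, t=21] → before → excluded.
proc85 [t=8, t=31] → before → excluded.
No candidates → none.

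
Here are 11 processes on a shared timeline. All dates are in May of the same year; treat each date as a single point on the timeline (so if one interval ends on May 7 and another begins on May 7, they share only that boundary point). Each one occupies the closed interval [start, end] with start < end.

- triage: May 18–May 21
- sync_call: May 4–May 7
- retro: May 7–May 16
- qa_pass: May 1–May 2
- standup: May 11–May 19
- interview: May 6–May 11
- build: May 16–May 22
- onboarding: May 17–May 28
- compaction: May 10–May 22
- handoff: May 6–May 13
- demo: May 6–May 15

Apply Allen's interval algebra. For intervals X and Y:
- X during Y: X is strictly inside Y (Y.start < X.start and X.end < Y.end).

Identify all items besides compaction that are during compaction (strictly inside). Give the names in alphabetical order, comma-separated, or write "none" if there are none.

Target compaction = [May 10, May 22].
build [May 16, May 22] → finishes → no.
demo [May 6, May 15] → overlaps → no.
handoff [May 6, May 13] → overlaps → no.
interview [May 6, May 11] → overlaps → no.
onboarding [May 17, May 28] → overlapped-by → no.
qa_pass [May 1, May 2] → before → no.
retro [May 7, May 16] → overlaps → no.
standup [May 11, May 19] → during → yes.
sync_call [May 4, May 7] → before → no.
triage [May 18, May 21] → during → yes.
Result: standup, triage.

standup, triage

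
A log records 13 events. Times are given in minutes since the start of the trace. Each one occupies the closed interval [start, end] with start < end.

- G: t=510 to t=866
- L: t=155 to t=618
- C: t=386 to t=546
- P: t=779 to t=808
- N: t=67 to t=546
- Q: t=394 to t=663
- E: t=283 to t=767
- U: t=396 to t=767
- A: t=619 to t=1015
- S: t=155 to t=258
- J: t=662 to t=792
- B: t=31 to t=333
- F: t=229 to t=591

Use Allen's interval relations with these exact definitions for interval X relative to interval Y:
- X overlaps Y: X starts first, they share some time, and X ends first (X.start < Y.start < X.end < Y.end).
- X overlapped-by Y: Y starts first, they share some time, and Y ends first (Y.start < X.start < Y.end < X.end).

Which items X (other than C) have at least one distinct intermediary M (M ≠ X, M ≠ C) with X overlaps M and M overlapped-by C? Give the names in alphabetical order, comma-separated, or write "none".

E, F, L, N, Q, U

Target C = [t=386, t=546].
Intermediaries M with M overlapped-by C: G, Q, U.
Via G — items with X overlaps G: E, F, L, N, Q, U.
Via Q — items with X overlaps Q: F, L, N.
Via U — items with X overlaps U: F, L, N, Q.
Union: E, F, L, N, Q, U.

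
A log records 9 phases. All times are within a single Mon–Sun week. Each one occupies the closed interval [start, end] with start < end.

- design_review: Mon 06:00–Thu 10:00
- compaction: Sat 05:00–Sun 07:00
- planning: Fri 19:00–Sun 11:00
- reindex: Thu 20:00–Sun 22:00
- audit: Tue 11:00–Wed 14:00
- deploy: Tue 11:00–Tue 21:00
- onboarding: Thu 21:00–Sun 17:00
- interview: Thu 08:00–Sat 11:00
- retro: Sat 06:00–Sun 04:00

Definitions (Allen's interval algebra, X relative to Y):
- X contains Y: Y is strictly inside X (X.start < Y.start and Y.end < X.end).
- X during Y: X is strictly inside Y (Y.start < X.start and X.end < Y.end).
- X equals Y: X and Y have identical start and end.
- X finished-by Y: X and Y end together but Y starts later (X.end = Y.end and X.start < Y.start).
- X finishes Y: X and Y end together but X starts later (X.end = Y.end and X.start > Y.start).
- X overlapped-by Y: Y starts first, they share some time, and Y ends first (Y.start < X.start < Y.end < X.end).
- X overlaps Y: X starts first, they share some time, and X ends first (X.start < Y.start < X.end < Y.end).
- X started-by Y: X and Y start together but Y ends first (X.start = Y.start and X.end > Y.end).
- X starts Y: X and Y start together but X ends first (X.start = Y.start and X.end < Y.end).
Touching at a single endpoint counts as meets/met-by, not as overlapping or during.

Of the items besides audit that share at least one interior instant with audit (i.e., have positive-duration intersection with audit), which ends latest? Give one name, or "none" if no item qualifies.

design_review

Target audit = [Tue 11:00, Wed 14:00].
compaction [Sat 05:00, Sun 07:00] → after → excluded.
deploy [Tue 11:00, Tue 21:00] → starts → candidate.
design_review [Mon 06:00, Thu 10:00] → contains → candidate.
interview [Thu 08:00, Sat 11:00] → after → excluded.
onboarding [Thu 21:00, Sun 17:00] → after → excluded.
planning [Fri 19:00, Sun 11:00] → after → excluded.
reindex [Thu 20:00, Sun 22:00] → after → excluded.
retro [Sat 06:00, Sun 04:00] → after → excluded.
Among candidates, latest end is Thu 10:00 → design_review.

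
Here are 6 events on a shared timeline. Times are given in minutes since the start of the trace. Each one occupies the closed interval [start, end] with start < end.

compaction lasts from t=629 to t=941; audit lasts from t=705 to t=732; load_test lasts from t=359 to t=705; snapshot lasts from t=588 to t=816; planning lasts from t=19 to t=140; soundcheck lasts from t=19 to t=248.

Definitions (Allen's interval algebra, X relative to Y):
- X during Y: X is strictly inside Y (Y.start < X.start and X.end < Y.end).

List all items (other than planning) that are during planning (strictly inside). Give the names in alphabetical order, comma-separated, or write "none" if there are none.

none

Target planning = [t=19, t=140].
audit [t=705, t=732] → after → no.
compaction [t=629, t=941] → after → no.
load_test [t=359, t=705] → after → no.
snapshot [t=588, t=816] → after → no.
soundcheck [t=19, t=248] → started-by → no.
Result: none.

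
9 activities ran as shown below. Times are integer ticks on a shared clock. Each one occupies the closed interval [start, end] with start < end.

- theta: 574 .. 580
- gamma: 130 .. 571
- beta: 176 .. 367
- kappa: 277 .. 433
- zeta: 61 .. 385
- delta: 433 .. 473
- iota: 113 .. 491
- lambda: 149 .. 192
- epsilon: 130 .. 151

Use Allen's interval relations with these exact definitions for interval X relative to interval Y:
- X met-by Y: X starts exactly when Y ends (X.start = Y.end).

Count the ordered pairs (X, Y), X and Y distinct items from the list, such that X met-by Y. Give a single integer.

Checking all 72 ordered pairs for relation 'met-by'; matching pairs in alphabetical order:
(delta, kappa): delta met-by kappa ✓
Count: 1.

1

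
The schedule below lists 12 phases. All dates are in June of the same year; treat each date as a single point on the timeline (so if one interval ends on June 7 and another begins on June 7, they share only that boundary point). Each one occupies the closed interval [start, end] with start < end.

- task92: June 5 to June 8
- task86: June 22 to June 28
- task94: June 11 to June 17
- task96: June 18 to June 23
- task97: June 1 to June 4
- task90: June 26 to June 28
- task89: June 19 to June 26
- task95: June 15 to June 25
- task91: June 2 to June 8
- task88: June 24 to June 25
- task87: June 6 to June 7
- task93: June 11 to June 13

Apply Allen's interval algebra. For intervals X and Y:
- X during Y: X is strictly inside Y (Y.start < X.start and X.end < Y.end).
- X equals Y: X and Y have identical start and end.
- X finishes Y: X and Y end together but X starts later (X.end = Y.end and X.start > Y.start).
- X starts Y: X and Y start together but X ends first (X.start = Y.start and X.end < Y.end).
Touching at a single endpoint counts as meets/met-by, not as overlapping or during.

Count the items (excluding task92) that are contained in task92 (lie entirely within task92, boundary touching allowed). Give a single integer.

1

Target task92 = [June 5, June 8].
task86 [June 22, June 28] → after → no.
task87 [June 6, June 7] → during → counts.
task88 [June 24, June 25] → after → no.
task89 [June 19, June 26] → after → no.
task90 [June 26, June 28] → after → no.
task91 [June 2, June 8] → finished-by → no.
task93 [June 11, June 13] → after → no.
task94 [June 11, June 17] → after → no.
task95 [June 15, June 25] → after → no.
task96 [June 18, June 23] → after → no.
task97 [June 1, June 4] → before → no.
Total: 1.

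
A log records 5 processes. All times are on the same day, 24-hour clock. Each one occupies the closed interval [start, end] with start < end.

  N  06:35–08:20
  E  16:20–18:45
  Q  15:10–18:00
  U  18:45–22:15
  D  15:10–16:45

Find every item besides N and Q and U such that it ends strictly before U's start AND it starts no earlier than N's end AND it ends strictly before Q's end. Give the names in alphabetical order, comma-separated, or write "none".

Conditions: its end is strictly before U's start (X.end < 18:45) AND its start is no earlier than N's end (X.start >= 08:20) AND its end is strictly before Q's end (X.end < 18:00).
D: end 16:45 < 18:45? ✓; start 15:10 >= 08:20? ✓; end 16:45 < 18:00? ✓ → yes.
E: end 18:45 < 18:45? ✗; start 16:20 >= 08:20? ✓; end 18:45 < 18:00? ✗ → no.
Result: D.

D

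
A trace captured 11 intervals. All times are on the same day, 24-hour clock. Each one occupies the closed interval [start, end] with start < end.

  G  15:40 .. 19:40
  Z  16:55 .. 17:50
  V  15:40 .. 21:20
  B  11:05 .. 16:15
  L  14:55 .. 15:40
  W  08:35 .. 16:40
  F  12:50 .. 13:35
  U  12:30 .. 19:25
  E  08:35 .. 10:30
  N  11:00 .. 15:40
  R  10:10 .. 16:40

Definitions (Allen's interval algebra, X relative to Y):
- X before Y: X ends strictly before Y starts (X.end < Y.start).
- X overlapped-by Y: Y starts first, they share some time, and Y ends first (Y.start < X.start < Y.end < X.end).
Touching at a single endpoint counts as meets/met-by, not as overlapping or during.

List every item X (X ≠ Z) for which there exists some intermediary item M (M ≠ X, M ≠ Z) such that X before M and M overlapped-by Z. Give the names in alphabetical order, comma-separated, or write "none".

none

Target Z = [16:55, 17:50].
Intermediaries M with M overlapped-by Z: none.
Union: none.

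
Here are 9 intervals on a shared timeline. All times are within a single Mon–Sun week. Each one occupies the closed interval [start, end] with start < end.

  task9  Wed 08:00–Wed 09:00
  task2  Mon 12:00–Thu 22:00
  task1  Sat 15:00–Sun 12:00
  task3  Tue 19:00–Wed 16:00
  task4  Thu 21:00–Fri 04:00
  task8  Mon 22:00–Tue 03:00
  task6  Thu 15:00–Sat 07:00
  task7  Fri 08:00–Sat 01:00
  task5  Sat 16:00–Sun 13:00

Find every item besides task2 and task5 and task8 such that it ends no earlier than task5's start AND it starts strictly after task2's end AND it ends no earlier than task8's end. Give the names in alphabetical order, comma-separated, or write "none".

task1

Conditions: its end is no earlier than task5's start (X.end >= Sat 16:00) AND its start is strictly after task2's end (X.start > Thu 22:00) AND its end is no earlier than task8's end (X.end >= Tue 03:00).
task1: end Sun 12:00 >= Sat 16:00? ✓; start Sat 15:00 > Thu 22:00? ✓; end Sun 12:00 >= Tue 03:00? ✓ → yes.
task3: end Wed 16:00 >= Sat 16:00? ✗; start Tue 19:00 > Thu 22:00? ✗; end Wed 16:00 >= Tue 03:00? ✓ → no.
task4: end Fri 04:00 >= Sat 16:00? ✗; start Thu 21:00 > Thu 22:00? ✗; end Fri 04:00 >= Tue 03:00? ✓ → no.
task6: end Sat 07:00 >= Sat 16:00? ✗; start Thu 15:00 > Thu 22:00? ✗; end Sat 07:00 >= Tue 03:00? ✓ → no.
task7: end Sat 01:00 >= Sat 16:00? ✗; start Fri 08:00 > Thu 22:00? ✓; end Sat 01:00 >= Tue 03:00? ✓ → no.
task9: end Wed 09:00 >= Sat 16:00? ✗; start Wed 08:00 > Thu 22:00? ✗; end Wed 09:00 >= Tue 03:00? ✓ → no.
Result: task1.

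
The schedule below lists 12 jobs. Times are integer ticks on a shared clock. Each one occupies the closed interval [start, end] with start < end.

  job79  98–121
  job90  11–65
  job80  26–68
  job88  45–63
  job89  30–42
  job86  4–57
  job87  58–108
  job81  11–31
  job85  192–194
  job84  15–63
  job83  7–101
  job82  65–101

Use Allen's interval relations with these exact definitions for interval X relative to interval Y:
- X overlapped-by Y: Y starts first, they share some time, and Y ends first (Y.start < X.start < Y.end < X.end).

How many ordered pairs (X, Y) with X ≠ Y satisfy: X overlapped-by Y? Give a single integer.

Checking all 132 ordered pairs for relation 'overlapped-by'; matching pairs in alphabetical order:
(job79, job82): job79 overlapped-by job82 ✓
(job79, job83): job79 overlapped-by job83 ✓
(job79, job87): job79 overlapped-by job87 ✓
(job80, job81): job80 overlapped-by job81 ✓
(job80, job84): job80 overlapped-by job84 ✓
(job80, job86): job80 overlapped-by job86 ✓
(job80, job90): job80 overlapped-by job90 ✓
(job82, job80): job82 overlapped-by job80 ✓
(job83, job86): job83 overlapped-by job86 ✓
(job84, job81): job84 overlapped-by job81 ✓
(job84, job86): job84 overlapped-by job86 ✓
(job87, job80): job87 overlapped-by job80 ✓
(job87, job83): job87 overlapped-by job83 ✓
(job87, job84): job87 overlapped-by job84 ✓
(job87, job88): job87 overlapped-by job88 ✓
(job87, job90): job87 overlapped-by job90 ✓
(job88, job86): job88 overlapped-by job86 ✓
(job89, job81): job89 overlapped-by job81 ✓
(job90, job86): job90 overlapped-by job86 ✓
Count: 19.

19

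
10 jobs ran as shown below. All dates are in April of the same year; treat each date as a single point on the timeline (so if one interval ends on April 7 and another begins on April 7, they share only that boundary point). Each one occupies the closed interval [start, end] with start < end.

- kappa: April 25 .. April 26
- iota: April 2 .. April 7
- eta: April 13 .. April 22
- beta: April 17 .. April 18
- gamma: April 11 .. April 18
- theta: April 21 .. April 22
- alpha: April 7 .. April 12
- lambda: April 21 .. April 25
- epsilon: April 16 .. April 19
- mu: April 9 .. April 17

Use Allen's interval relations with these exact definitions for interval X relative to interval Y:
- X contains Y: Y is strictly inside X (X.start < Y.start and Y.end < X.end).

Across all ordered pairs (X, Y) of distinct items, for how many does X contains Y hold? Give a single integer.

3

Checking all 90 ordered pairs for relation 'contains'; matching pairs in alphabetical order:
(epsilon, beta): epsilon contains beta ✓
(eta, beta): eta contains beta ✓
(eta, epsilon): eta contains epsilon ✓
Count: 3.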